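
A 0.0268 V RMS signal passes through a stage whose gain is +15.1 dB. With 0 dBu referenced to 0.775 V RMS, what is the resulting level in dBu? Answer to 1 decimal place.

-14.1 dBu

Input level: 20·log₁₀(0.0268/0.775) = -29.22 dBu.
Output: -29.22 + 15.1 = -14.1 dBu.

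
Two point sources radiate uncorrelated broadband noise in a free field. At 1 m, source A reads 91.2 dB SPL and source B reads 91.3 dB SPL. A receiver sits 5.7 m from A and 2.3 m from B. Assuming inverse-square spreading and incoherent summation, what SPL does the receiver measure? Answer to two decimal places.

84.71 dB SPL

At the listener: L_A = 91.2 − 20·log₁₀(5.7) = 76.083 dB; L_B = 91.3 − 20·log₁₀(2.3) = 84.065 dB.
Combined: 10·log₁₀(10^(76.083/10)+10^(84.065/10)) = 84.71 dB SPL.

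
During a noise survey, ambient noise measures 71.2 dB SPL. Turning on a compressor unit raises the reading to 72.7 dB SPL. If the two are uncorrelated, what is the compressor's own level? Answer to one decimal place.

67.4 dB SPL

Background correction is a power subtraction:
L_src = 10·log₁₀(10^(72.7/10) − 10^(71.2/10)) = 10·log₁₀(5438000) = 67.4 dB SPL.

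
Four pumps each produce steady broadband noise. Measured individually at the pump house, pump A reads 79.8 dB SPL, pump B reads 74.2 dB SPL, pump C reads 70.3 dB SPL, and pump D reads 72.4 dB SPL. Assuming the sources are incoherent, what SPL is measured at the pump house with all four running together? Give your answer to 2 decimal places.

81.76 dB SPL

Incoherent sources sum as intensities:
L_total = 10·log₁₀(10^(79.8/10) + 10^(74.2/10) + 10^(70.3/10) + 10^(72.4/10)) = 10·log₁₀(149900000) = 81.76 dB SPL.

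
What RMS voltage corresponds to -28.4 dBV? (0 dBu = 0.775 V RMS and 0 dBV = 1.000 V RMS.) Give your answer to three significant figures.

0.0380 V

V = 1.000 V × 10^(-28.4/20).
= 1.000 × 0.03802 = 0.0380 V.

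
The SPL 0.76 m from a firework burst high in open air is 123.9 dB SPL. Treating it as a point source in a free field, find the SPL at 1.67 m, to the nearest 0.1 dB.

Free-field point source: level drops by 20·log₁₀ of the distance ratio.
ΔL = −20·log₁₀(1.67/0.76) = -6.84 dB, so L₂ = 123.9 + (-6.84) = 117.1 dB SPL.

117.1 dB SPL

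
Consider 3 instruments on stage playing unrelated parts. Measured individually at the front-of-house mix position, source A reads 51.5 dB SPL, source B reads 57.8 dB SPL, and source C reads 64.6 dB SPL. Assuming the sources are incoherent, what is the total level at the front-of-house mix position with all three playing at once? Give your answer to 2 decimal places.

Uncorrelated sources add in intensity (power), not in dB.
L_total = 10·log₁₀(10^(51.5/10) + 10^(57.8/10) + 10^(64.6/10)) = 10·log₁₀(3628000) = 65.60 dB SPL.

65.60 dB SPL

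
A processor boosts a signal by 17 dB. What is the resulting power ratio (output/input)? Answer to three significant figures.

50.1

Power ratio = 10^(dB/10).
10^(17/10) = 10^(1.700) = 50.1.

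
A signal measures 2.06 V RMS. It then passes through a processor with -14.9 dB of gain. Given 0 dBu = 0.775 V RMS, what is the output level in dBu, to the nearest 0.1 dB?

-6.4 dBu

Input level: 20·log₁₀(2.06/0.775) = 8.49 dBu.
Output: 8.49 − 14.9 = -6.4 dBu.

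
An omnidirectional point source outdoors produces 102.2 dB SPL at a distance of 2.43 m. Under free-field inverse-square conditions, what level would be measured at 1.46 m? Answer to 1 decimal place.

106.6 dB SPL

Free-field point source: level drops by 20·log₁₀ of the distance ratio.
ΔL = −20·log₁₀(1.46/2.43) = 4.43 dB, so L₂ = 102.2 + (4.43) = 106.6 dB SPL.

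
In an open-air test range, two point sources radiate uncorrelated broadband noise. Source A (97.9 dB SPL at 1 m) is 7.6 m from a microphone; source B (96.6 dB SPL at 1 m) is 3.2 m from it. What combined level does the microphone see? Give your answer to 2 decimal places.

87.43 dB SPL

At the listener: L_A = 97.9 − 20·log₁₀(7.6) = 80.284 dB; L_B = 96.6 − 20·log₁₀(3.2) = 86.497 dB.
Combined: 10·log₁₀(10^(80.284/10)+10^(86.497/10)) = 87.43 dB SPL.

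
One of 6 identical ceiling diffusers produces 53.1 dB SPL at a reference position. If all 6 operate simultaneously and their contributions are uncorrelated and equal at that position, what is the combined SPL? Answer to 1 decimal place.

6 equal incoherent sources raise the level by 10·log₁₀(6) = 7.78 dB.
L_total = 53.1 + 7.78 = 60.9 dB SPL.

60.9 dB SPL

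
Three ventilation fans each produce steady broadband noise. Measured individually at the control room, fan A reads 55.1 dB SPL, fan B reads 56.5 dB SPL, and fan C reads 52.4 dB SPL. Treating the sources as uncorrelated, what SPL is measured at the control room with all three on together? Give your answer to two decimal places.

59.75 dB SPL

Add the sources as powers (linear), then convert back to dB:
L_total = 10·log₁₀(10^(55.1/10) + 10^(56.5/10) + 10^(52.4/10)) = 10·log₁₀(944100) = 59.75 dB SPL.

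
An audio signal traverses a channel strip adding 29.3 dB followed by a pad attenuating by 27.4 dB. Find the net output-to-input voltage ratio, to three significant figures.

1.24

Net gain = 29.3 + (−27.4) = 1.9 dB.
Voltage ratio = 10^(1.9/20) = 1.24.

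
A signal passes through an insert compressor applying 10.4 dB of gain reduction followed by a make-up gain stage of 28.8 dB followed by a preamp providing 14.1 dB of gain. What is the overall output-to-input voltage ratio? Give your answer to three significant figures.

Net gain = (−10.4) + 28.8 + 14.1 = 32.5 dB.
Voltage ratio = 10^(32.5/20) = 42.2.

42.2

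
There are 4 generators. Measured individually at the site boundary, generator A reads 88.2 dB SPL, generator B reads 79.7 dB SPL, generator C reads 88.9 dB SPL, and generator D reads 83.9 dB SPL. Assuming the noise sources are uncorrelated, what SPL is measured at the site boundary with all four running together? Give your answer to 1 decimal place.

Uncorrelated sources add in intensity (power), not in dB.
L_total = 10·log₁₀(10^(88.2/10) + 10^(79.7/10) + 10^(88.9/10) + 10^(83.9/10)) = 10·log₁₀(1776000000) = 92.5 dB SPL.

92.5 dB SPL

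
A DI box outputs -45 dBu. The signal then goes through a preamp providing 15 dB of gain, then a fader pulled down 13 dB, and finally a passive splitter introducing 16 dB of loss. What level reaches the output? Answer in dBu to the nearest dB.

Gain stages sum in dB:
-45 + 15 − 13 − 16 = -59 dBu.

-59 dBu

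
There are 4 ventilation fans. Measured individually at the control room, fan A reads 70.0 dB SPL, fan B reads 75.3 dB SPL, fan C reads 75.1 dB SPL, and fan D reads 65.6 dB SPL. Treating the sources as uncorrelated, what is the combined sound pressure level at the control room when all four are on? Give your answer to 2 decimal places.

79.02 dB SPL

Incoherent sources sum as intensities:
L_total = 10·log₁₀(10^(70.0/10) + 10^(75.3/10) + 10^(75.1/10) + 10^(65.6/10)) = 10·log₁₀(79870000) = 79.02 dB SPL.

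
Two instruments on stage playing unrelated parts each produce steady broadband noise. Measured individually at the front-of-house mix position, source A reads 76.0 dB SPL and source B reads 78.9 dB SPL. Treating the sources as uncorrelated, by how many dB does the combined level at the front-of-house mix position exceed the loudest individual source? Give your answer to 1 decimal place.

1.8 dB

Add the sources as powers (linear), then convert back to dB:
L_total = 10·log₁₀(10^(76.0/10) + 10^(78.9/10)) = 80.70 dB SPL.
Excess over the loudest (78.9 dB): 80.70 − 78.9 = 1.8 dB.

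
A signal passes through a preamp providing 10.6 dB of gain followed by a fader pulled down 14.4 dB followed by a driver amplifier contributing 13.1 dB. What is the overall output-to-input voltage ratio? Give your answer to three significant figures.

Net gain = 10.6 + (−14.4) + 13.1 = 9.3 dB.
Voltage ratio = 10^(9.3/20) = 2.92.

2.92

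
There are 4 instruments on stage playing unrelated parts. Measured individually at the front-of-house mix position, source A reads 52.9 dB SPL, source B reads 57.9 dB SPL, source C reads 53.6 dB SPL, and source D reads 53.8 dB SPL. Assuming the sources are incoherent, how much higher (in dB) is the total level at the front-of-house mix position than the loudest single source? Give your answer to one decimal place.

3.2 dB

Add the sources as powers (linear), then convert back to dB:
L_total = 10·log₁₀(10^(52.9/10) + 10^(57.9/10) + 10^(53.6/10) + 10^(53.8/10)) = 61.07 dB SPL.
Excess over the loudest (57.9 dB): 61.07 − 57.9 = 3.2 dB.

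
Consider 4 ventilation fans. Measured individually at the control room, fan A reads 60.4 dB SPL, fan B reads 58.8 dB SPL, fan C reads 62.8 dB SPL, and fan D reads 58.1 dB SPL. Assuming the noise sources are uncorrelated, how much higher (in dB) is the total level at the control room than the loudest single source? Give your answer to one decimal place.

3.6 dB

Add the sources as powers (linear), then convert back to dB:
L_total = 10·log₁₀(10^(60.4/10) + 10^(58.8/10) + 10^(62.8/10) + 10^(58.1/10)) = 66.44 dB SPL.
Excess over the loudest (62.8 dB): 66.44 − 62.8 = 3.6 dB.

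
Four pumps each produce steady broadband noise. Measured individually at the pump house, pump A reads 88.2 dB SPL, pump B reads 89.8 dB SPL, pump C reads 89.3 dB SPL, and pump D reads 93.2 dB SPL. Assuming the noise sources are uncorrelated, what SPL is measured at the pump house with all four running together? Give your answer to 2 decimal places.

96.59 dB SPL

Uncorrelated sources add in intensity (power), not in dB.
L_total = 10·log₁₀(10^(88.2/10) + 10^(89.8/10) + 10^(89.3/10) + 10^(93.2/10)) = 10·log₁₀(4556000000) = 96.59 dB SPL.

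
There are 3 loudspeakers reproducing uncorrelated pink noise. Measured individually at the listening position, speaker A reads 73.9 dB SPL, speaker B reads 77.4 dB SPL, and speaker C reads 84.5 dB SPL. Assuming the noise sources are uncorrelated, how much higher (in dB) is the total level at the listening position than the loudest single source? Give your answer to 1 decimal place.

Add the sources as powers (linear), then convert back to dB:
L_total = 10·log₁₀(10^(73.9/10) + 10^(77.4/10) + 10^(84.5/10)) = 85.58 dB SPL.
Excess over the loudest (84.5 dB): 85.58 − 84.5 = 1.1 dB.

1.1 dB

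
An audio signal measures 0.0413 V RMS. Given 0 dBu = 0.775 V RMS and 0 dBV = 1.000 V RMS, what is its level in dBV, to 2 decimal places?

-27.68 dBV

dBV = 20·log₁₀(V / 1.000 V).
20·log₁₀(0.0413/1.000) = -27.68 dBV.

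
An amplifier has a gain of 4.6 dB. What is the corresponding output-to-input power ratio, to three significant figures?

Power ratio = 10^(dB/10).
10^(4.6/10) = 10^(0.4600) = 2.88.

2.88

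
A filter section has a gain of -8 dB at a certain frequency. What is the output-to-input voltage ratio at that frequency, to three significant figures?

Voltage ratio = 10^(dB/20).
10^(-8/20) = 10^(-0.4000) = 0.398.

0.398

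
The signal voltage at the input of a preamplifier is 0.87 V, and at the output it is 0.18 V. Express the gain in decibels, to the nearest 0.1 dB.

-13.7 dB

Voltage ratio → dB uses the 20·log₁₀ form:
20·log₁₀(0.18/0.87) = 20·log₁₀(0.2069) = -13.7 dB.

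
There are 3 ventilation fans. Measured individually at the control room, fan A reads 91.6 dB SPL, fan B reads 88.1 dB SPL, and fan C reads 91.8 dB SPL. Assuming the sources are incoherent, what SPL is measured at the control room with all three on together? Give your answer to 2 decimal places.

Add the sources as powers (linear), then convert back to dB:
L_total = 10·log₁₀(10^(91.6/10) + 10^(88.1/10) + 10^(91.8/10)) = 10·log₁₀(3605000000) = 95.57 dB SPL.

95.57 dB SPL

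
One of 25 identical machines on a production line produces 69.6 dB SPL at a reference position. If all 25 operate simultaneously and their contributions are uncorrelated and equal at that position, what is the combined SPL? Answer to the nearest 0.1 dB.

25 equal incoherent sources raise the level by 10·log₁₀(25) = 13.98 dB.
L_total = 69.6 + 13.98 = 83.6 dB SPL.

83.6 dB SPL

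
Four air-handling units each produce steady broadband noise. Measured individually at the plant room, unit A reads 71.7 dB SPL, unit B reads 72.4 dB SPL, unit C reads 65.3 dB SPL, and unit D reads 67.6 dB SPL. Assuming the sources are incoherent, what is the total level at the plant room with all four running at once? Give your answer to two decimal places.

76.16 dB SPL

Uncorrelated sources add in intensity (power), not in dB.
L_total = 10·log₁₀(10^(71.7/10) + 10^(72.4/10) + 10^(65.3/10) + 10^(67.6/10)) = 10·log₁₀(41310000) = 76.16 dB SPL.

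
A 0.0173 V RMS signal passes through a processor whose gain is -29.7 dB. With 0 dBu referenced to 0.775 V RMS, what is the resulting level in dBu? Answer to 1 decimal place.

-62.7 dBu

Input level: 20·log₁₀(0.0173/0.775) = -33.03 dBu.
Output: -33.03 − 29.7 = -62.7 dBu.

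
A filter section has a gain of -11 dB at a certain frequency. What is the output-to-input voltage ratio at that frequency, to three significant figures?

Voltage ratio = 10^(dB/20).
10^(-11/20) = 10^(-0.5500) = 0.282.

0.282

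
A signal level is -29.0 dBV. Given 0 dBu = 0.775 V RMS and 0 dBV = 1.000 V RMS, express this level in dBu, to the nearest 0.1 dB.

The offset between the scales is 20·log₁₀(0.775/1.000) = −2.214 dB.
So dBu = -29.0 + 2.214 = -26.8 dBu.

-26.8 dBu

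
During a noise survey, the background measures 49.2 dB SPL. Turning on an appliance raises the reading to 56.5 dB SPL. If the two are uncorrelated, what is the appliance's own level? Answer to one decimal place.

55.6 dB SPL

Remove the background by subtracting linear intensities:
L_src = 10·log₁₀(10^(56.5/10) − 10^(49.2/10)) = 10·log₁₀(363500) = 55.6 dB SPL.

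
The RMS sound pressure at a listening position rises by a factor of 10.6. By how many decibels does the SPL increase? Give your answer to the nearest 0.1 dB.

SPL change from a pressure ratio uses the 20·log₁₀ form:
20·log₁₀(10.6) = 20.5 dB.

20.5 dB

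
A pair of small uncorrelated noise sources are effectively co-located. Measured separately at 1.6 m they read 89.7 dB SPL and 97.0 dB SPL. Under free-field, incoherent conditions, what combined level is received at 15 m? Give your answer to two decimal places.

78.30 dB SPL

Combined at 1.6 m: 10·log₁₀(10^(89.7/10)+10^(97.0/10)) = 97.742 dB SPL.
Then apply −20·log₁₀(15/1.6) = -19.439 dB → 78.30 dB SPL.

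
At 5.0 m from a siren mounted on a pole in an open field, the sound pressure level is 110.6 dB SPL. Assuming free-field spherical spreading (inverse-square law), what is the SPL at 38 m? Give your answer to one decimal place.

Inverse-square spreading gives ΔL = −20·log₁₀(d₂/d₁).
ΔL = −20·log₁₀(38/5.0) = -17.62 dB, so L₂ = 110.6 + (-17.62) = 93.0 dB SPL.

93.0 dB SPL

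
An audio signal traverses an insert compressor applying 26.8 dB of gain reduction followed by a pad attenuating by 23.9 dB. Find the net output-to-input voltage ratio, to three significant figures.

Net gain = (−26.8) + (−23.9) = -50.7 dB.
Voltage ratio = 10^(-50.7/20) = 0.00292.

0.00292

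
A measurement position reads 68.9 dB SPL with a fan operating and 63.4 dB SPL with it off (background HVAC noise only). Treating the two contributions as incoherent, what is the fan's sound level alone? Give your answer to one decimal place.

67.5 dB SPL

Background correction is a power subtraction:
L_src = 10·log₁₀(10^(68.9/10) − 10^(63.4/10)) = 10·log₁₀(5575000) = 67.5 dB SPL.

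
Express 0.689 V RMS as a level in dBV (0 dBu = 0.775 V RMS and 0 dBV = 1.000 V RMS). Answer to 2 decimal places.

-3.24 dBV

dBV = 20·log₁₀(V / 1.000 V).
20·log₁₀(0.689/1.000) = -3.24 dBV.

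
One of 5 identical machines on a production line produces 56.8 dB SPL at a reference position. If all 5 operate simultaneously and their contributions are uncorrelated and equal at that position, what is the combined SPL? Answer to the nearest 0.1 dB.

5 equal incoherent sources raise the level by 10·log₁₀(5) = 6.99 dB.
L_total = 56.8 + 6.99 = 63.8 dB SPL.

63.8 dB SPL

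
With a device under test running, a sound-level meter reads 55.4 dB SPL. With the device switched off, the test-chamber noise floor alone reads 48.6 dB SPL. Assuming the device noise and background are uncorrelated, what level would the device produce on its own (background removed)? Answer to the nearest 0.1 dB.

54.4 dB SPL

Subtract intensities: L_src = 10·log₁₀(10^(L_total/10) − 10^(L_bg/10)).
L_src = 10·log₁₀(10^(55.4/10) − 10^(48.6/10)) = 10·log₁₀(274300) = 54.4 dB SPL.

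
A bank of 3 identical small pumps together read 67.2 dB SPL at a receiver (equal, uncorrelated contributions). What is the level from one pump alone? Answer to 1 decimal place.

62.4 dB SPL

3 equal incoherent sources add 10·log₁₀(3) = 4.77 dB over one source.
L_one = 67.2 − 4.77 = 62.4 dB SPL.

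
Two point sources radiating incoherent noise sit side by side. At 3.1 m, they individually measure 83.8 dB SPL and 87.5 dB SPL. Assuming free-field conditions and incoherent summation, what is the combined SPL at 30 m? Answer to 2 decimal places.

69.33 dB SPL

Combined at 3.1 m: 10·log₁₀(10^(83.8/10)+10^(87.5/10)) = 89.043 dB SPL.
Then apply −20·log₁₀(30/3.1) = -19.715 dB → 69.33 dB SPL.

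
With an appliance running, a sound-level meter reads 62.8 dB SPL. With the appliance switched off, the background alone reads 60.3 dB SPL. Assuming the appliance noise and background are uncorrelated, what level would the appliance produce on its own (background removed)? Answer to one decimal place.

Remove the background by subtracting linear intensities:
L_src = 10·log₁₀(10^(62.8/10) − 10^(60.3/10)) = 10·log₁₀(833900) = 59.2 dB SPL.

59.2 dB SPL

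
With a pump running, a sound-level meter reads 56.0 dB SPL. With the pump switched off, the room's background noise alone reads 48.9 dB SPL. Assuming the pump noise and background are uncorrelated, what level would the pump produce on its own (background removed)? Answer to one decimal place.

55.1 dB SPL

Background correction is a power subtraction:
L_src = 10·log₁₀(10^(56.0/10) − 10^(48.9/10)) = 10·log₁₀(320500) = 55.1 dB SPL.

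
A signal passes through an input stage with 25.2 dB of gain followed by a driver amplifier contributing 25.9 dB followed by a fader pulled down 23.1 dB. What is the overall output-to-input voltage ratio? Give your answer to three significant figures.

25.1

Net gain = 25.2 + 25.9 + (−23.1) = 28.0 dB.
Voltage ratio = 10^(28.0/20) = 25.1.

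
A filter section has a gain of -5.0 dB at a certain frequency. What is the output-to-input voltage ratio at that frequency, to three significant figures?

Voltage ratio = 10^(dB/20).
10^(-5.0/20) = 10^(-0.2500) = 0.562.

0.562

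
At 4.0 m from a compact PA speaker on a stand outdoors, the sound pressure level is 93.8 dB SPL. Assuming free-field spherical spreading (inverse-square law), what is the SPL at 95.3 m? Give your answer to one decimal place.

Free-field point source: level drops by 20·log₁₀ of the distance ratio.
ΔL = −20·log₁₀(95.3/4.0) = -27.54 dB, so L₂ = 93.8 + (-27.54) = 66.3 dB SPL.

66.3 dB SPL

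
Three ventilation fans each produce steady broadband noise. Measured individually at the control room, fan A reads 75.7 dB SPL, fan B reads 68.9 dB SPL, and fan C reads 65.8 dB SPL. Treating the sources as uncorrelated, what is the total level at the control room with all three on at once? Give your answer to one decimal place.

Incoherent sources sum as intensities:
L_total = 10·log₁₀(10^(75.7/10) + 10^(68.9/10) + 10^(65.8/10)) = 10·log₁₀(48720000) = 76.9 dB SPL.

76.9 dB SPL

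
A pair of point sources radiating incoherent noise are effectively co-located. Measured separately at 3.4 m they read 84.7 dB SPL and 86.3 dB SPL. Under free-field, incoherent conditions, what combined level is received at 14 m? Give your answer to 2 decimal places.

Combined at 3.4 m: 10·log₁₀(10^(84.7/10)+10^(86.3/10)) = 88.584 dB SPL.
Then apply −20·log₁₀(14/3.4) = -12.293 dB → 76.29 dB SPL.

76.29 dB SPL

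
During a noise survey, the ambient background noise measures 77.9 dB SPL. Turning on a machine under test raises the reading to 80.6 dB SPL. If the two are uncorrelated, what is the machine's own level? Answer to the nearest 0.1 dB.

77.3 dB SPL

Remove the background by subtracting linear intensities:
L_src = 10·log₁₀(10^(80.6/10) − 10^(77.9/10)) = 10·log₁₀(53160000) = 77.3 dB SPL.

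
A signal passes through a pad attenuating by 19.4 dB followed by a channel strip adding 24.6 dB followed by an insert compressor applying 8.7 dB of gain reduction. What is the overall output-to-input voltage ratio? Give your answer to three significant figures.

0.668

Net gain = (−19.4) + 24.6 + (−8.7) = -3.5 dB.
Voltage ratio = 10^(-3.5/20) = 0.668.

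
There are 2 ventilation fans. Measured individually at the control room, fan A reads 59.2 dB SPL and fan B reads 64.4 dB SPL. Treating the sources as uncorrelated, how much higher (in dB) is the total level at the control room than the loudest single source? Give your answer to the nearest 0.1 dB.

Uncorrelated sources add in intensity (power), not in dB.
L_total = 10·log₁₀(10^(59.2/10) + 10^(64.4/10)) = 65.55 dB SPL.
Excess over the loudest (64.4 dB): 65.55 − 64.4 = 1.1 dB.

1.1 dB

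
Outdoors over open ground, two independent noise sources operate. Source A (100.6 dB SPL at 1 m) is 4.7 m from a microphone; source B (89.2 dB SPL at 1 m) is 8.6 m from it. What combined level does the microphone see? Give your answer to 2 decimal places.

87.25 dB SPL

At the listener: L_A = 100.6 − 20·log₁₀(4.7) = 87.158 dB; L_B = 89.2 − 20·log₁₀(8.6) = 70.510 dB.
Combined: 10·log₁₀(10^(87.158/10)+10^(70.510/10)) = 87.25 dB SPL.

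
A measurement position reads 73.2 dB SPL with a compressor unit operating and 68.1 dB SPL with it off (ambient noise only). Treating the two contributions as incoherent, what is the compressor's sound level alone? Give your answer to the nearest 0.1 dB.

71.6 dB SPL

Subtract intensities: L_src = 10·log₁₀(10^(L_total/10) − 10^(L_bg/10)).
L_src = 10·log₁₀(10^(73.2/10) − 10^(68.1/10)) = 10·log₁₀(14440000) = 71.6 dB SPL.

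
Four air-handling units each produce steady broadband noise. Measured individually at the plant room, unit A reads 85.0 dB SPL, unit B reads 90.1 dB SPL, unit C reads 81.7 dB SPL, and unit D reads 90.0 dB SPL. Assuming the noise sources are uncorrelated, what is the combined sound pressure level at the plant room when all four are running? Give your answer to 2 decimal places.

93.96 dB SPL

Add the sources as powers (linear), then convert back to dB:
L_total = 10·log₁₀(10^(85.0/10) + 10^(90.1/10) + 10^(81.7/10) + 10^(90.0/10)) = 10·log₁₀(2487000000) = 93.96 dB SPL.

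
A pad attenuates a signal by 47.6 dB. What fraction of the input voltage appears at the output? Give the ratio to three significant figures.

Voltage ratio = 10^(dB/20).
10^(-47.6/20) = 10^(-2.380) = 0.00417.

0.00417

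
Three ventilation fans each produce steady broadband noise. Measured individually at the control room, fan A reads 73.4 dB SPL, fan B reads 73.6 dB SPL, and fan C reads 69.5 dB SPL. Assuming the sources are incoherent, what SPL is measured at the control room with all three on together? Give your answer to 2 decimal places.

Uncorrelated sources add in intensity (power), not in dB.
L_total = 10·log₁₀(10^(73.4/10) + 10^(73.6/10) + 10^(69.5/10)) = 10·log₁₀(53700000) = 77.30 dB SPL.

77.30 dB SPL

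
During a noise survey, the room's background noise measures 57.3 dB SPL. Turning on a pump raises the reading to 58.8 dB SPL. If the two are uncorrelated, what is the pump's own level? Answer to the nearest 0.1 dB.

Subtract intensities: L_src = 10·log₁₀(10^(L_total/10) − 10^(L_bg/10)).
L_src = 10·log₁₀(10^(58.8/10) − 10^(57.3/10)) = 10·log₁₀(221500) = 53.5 dB SPL.

53.5 dB SPL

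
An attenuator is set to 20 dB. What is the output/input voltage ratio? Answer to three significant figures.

0.100

Voltage ratio = 10^(dB/20).
10^(-20/20) = 10^(-1.000) = 0.100.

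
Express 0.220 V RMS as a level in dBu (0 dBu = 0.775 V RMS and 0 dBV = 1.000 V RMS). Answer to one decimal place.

dBu = 20·log₁₀(V / 0.775 V).
20·log₁₀(0.220/0.775) = -10.9 dBu.

-10.9 dBu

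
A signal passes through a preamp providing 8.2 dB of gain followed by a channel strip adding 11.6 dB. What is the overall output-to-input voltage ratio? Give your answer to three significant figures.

9.77

Net gain = 8.2 + 11.6 = 19.8 dB.
Voltage ratio = 10^(19.8/20) = 9.77.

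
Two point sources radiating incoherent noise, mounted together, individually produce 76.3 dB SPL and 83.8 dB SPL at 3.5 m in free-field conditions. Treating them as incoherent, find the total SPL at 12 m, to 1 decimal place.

73.8 dB SPL

Combined at 3.5 m: 10·log₁₀(10^(76.3/10)+10^(83.8/10)) = 84.51 dB SPL.
Then apply −20·log₁₀(12/3.5) = -10.70 dB → 73.8 dB SPL.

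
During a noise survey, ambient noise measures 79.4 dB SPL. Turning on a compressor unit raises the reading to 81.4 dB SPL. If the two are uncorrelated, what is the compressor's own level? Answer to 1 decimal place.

77.1 dB SPL

Subtract intensities: L_src = 10·log₁₀(10^(L_total/10) − 10^(L_bg/10)).
L_src = 10·log₁₀(10^(81.4/10) − 10^(79.4/10)) = 10·log₁₀(50940000) = 77.1 dB SPL.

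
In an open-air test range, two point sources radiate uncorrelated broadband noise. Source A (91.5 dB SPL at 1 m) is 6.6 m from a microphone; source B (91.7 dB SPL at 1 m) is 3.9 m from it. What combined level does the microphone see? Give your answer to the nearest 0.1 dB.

81.1 dB SPL

At the listener: L_A = 91.5 − 20·log₁₀(6.6) = 75.11 dB; L_B = 91.7 − 20·log₁₀(3.9) = 79.88 dB.
Combined: 10·log₁₀(10^(75.11/10)+10^(79.88/10)) = 81.1 dB SPL.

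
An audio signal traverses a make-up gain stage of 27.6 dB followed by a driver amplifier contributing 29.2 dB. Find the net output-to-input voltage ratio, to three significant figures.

692

Net gain = 27.6 + 29.2 = 56.8 dB.
Voltage ratio = 10^(56.8/20) = 692.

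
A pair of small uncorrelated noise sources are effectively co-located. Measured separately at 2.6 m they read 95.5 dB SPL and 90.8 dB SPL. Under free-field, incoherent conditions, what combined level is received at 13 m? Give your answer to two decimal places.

Combined at 2.6 m: 10·log₁₀(10^(95.5/10)+10^(90.8/10)) = 96.767 dB SPL.
Then apply −20·log₁₀(13/2.6) = -13.979 dB → 82.79 dB SPL.

82.79 dB SPL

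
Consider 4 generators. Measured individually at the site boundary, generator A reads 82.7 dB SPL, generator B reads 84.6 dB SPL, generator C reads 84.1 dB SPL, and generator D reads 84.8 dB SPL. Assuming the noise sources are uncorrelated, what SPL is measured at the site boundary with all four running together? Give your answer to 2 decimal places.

90.14 dB SPL

Add the sources as powers (linear), then convert back to dB:
L_total = 10·log₁₀(10^(82.7/10) + 10^(84.6/10) + 10^(84.1/10) + 10^(84.8/10)) = 10·log₁₀(1034000000) = 90.14 dB SPL.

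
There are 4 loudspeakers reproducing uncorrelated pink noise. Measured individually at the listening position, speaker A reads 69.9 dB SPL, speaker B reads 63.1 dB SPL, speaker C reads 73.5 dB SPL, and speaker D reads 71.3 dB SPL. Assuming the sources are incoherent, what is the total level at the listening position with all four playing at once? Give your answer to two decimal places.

Uncorrelated sources add in intensity (power), not in dB.
L_total = 10·log₁₀(10^(69.9/10) + 10^(63.1/10) + 10^(73.5/10) + 10^(71.3/10)) = 10·log₁₀(47690000) = 76.78 dB SPL.

76.78 dB SPL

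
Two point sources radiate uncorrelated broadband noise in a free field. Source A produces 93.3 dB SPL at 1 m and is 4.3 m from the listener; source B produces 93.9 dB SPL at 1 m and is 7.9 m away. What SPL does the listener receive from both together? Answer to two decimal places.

81.90 dB SPL

At the listener: L_A = 93.3 − 20·log₁₀(4.3) = 80.631 dB; L_B = 93.9 − 20·log₁₀(7.9) = 75.947 dB.
Combined: 10·log₁₀(10^(80.631/10)+10^(75.947/10)) = 81.90 dB SPL.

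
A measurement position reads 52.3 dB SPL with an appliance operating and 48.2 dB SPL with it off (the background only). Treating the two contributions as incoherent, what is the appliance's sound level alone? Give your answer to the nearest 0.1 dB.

Remove the background by subtracting linear intensities:
L_src = 10·log₁₀(10^(52.3/10) − 10^(48.2/10)) = 10·log₁₀(103800) = 50.2 dB SPL.

50.2 dB SPL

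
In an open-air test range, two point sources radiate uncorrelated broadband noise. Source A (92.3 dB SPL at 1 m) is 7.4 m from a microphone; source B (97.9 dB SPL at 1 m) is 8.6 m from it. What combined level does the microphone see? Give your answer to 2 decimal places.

At the listener: L_A = 92.3 − 20·log₁₀(7.4) = 74.915 dB; L_B = 97.9 − 20·log₁₀(8.6) = 79.210 dB.
Combined: 10·log₁₀(10^(74.915/10)+10^(79.210/10)) = 80.58 dB SPL.

80.58 dB SPL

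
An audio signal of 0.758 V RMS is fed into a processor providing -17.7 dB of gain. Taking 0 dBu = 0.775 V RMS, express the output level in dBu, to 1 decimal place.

-17.9 dBu

Input level: 20·log₁₀(0.758/0.775) = -0.19 dBu.
Output: -0.19 − 17.7 = -17.9 dBu.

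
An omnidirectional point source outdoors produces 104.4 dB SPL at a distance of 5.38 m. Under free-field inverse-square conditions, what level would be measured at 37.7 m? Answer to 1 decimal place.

Inverse-square spreading gives ΔL = −20·log₁₀(d₂/d₁).
ΔL = −20·log₁₀(37.7/5.38) = -16.91 dB, so L₂ = 104.4 + (-16.91) = 87.5 dB SPL.

87.5 dB SPL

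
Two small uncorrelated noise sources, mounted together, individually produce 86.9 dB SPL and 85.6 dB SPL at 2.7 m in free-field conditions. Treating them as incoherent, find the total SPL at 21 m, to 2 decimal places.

Combined at 2.7 m: 10·log₁₀(10^(86.9/10)+10^(85.6/10)) = 89.309 dB SPL.
Then apply −20·log₁₀(21/2.7) = -17.817 dB → 71.49 dB SPL.

71.49 dB SPL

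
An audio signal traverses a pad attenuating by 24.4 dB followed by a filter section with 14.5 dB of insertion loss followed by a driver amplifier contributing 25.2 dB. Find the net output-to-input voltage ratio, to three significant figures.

0.207

Net gain = (−24.4) + (−14.5) + 25.2 = -13.7 dB.
Voltage ratio = 10^(-13.7/20) = 0.207.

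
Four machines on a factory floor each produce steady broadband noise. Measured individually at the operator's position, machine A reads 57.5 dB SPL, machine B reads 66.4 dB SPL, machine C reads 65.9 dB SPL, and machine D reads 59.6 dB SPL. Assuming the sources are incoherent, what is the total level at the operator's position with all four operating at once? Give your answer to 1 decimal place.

Add the sources as powers (linear), then convert back to dB:
L_total = 10·log₁₀(10^(57.5/10) + 10^(66.4/10) + 10^(65.9/10) + 10^(59.6/10)) = 10·log₁₀(9730000) = 69.9 dB SPL.

69.9 dB SPL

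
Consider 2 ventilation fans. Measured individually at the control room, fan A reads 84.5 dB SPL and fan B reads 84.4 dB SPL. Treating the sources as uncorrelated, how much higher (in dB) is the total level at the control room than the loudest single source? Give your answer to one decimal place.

Uncorrelated sources add in intensity (power), not in dB.
L_total = 10·log₁₀(10^(84.5/10) + 10^(84.4/10)) = 87.46 dB SPL.
Excess over the loudest (84.5 dB): 87.46 − 84.5 = 3.0 dB.

3.0 dB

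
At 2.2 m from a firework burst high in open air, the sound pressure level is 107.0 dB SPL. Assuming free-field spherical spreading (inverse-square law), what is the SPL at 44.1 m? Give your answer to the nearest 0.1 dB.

Free-field point source: level drops by 20·log₁₀ of the distance ratio.
ΔL = −20·log₁₀(44.1/2.2) = -26.04 dB, so L₂ = 107.0 + (-26.04) = 81.0 dB SPL.

81.0 dB SPL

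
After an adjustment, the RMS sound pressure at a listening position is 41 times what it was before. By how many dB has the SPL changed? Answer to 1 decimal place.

Sound pressure is an amplitude quantity: ΔL = 20·log₁₀(p₂/p₁).
20·log₁₀(41) = 32.3 dB.

32.3 dB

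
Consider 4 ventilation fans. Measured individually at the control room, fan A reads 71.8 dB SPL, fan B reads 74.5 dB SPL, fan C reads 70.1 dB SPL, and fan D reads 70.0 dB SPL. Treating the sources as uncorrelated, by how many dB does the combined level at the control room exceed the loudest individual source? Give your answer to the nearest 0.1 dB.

Incoherent sources sum as intensities:
L_total = 10·log₁₀(10^(71.8/10) + 10^(74.5/10) + 10^(70.1/10) + 10^(70.0/10)) = 78.03 dB SPL.
Excess over the loudest (74.5 dB): 78.03 − 74.5 = 3.5 dB.

3.5 dB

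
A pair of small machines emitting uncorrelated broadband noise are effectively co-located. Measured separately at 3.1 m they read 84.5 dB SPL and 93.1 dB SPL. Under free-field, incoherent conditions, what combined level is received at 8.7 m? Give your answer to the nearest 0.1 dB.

Combined at 3.1 m: 10·log₁₀(10^(84.5/10)+10^(93.1/10)) = 93.66 dB SPL.
Then apply −20·log₁₀(8.7/3.1) = -8.96 dB → 84.7 dB SPL.

84.7 dB SPL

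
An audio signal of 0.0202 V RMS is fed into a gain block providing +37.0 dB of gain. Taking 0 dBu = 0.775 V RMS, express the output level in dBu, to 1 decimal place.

+5.3 dBu

Input level: 20·log₁₀(0.0202/0.775) = -31.68 dBu.
Output: -31.68 + 37.0 = +5.3 dBu.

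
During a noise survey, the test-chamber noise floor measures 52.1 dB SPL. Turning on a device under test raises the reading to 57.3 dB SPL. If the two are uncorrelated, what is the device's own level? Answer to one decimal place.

Background correction is a power subtraction:
L_src = 10·log₁₀(10^(57.3/10) − 10^(52.1/10)) = 10·log₁₀(374900) = 55.7 dB SPL.

55.7 dB SPL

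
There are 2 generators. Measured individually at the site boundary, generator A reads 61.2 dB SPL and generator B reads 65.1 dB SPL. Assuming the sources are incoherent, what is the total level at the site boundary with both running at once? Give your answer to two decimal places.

Incoherent sources sum as intensities:
L_total = 10·log₁₀(10^(61.2/10) + 10^(65.1/10)) = 10·log₁₀(4554000) = 66.58 dB SPL.

66.58 dB SPL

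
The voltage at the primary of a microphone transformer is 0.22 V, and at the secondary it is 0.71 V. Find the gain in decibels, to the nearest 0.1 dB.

10.2 dB

Voltage is an amplitude quantity, so gain = 20·log₁₀(V_out/V_in).
20·log₁₀(0.71/0.22) = 20·log₁₀(3.227) = 10.2 dB.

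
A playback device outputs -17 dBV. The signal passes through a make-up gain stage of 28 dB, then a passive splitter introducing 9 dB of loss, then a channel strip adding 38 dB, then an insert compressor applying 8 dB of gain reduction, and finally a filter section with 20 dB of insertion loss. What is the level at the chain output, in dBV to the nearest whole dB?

+12 dBV

Cascaded gains and losses add directly in dB.
-17 + 28 − 9 + 38 − 8 − 20 = +12 dBV.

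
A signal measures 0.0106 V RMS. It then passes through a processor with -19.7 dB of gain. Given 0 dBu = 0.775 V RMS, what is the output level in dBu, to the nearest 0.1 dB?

-57.0 dBu

Input level: 20·log₁₀(0.0106/0.775) = -37.28 dBu.
Output: -37.28 − 19.7 = -57.0 dBu.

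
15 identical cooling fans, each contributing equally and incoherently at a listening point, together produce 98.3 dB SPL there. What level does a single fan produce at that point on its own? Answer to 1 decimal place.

15 equal incoherent sources add 10·log₁₀(15) = 11.76 dB over one source.
L_one = 98.3 − 11.76 = 86.5 dB SPL.

86.5 dB SPL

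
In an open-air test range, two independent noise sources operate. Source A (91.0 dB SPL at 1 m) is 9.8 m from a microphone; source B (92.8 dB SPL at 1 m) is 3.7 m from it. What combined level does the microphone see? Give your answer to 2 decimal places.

At the listener: L_A = 91.0 − 20·log₁₀(9.8) = 71.175 dB; L_B = 92.8 − 20·log₁₀(3.7) = 81.436 dB.
Combined: 10·log₁₀(10^(71.175/10)+10^(81.436/10)) = 81.83 dB SPL.

81.83 dB SPL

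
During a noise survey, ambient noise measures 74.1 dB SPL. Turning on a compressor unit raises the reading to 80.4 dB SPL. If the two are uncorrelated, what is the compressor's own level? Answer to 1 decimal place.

Background correction is a power subtraction:
L_src = 10·log₁₀(10^(80.4/10) − 10^(74.1/10)) = 10·log₁₀(83940000) = 79.2 dB SPL.

79.2 dB SPL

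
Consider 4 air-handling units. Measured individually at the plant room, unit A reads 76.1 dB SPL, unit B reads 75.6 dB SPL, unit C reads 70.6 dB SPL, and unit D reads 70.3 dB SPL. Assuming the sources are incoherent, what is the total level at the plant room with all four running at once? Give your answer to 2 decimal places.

79.97 dB SPL

Incoherent sources sum as intensities:
L_total = 10·log₁₀(10^(76.1/10) + 10^(75.6/10) + 10^(70.6/10) + 10^(70.3/10)) = 10·log₁₀(99240000) = 79.97 dB SPL.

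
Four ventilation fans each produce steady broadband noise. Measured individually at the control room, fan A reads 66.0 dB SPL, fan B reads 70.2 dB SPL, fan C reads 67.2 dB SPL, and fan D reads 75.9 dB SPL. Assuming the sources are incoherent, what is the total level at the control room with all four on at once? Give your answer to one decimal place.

Incoherent sources sum as intensities:
L_total = 10·log₁₀(10^(66.0/10) + 10^(70.2/10) + 10^(67.2/10) + 10^(75.9/10)) = 10·log₁₀(58600000) = 77.7 dB SPL.

77.7 dB SPL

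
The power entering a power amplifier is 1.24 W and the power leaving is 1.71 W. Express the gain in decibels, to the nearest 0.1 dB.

1.4 dB

Power is a power quantity, so gain = 10·log₁₀(P_out/P_in).
10·log₁₀(1.71/1.24) = 10·log₁₀(1.379) = 1.4 dB.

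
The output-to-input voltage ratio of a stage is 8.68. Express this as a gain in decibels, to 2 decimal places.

Voltage ratio → dB uses the 20·log₁₀ form:
20·log₁₀(8.68) = 18.77 dB.

18.77 dB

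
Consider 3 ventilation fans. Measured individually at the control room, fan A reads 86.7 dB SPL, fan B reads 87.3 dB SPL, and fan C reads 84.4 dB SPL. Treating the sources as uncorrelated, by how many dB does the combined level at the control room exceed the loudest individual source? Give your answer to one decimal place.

3.8 dB

Add the sources as powers (linear), then convert back to dB:
L_total = 10·log₁₀(10^(86.7/10) + 10^(87.3/10) + 10^(84.4/10)) = 91.07 dB SPL.
Excess over the loudest (87.3 dB): 91.07 − 87.3 = 3.8 dB.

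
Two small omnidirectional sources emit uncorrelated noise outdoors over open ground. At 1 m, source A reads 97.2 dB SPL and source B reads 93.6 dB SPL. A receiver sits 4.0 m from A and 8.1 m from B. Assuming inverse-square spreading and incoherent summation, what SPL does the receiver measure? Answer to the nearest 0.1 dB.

At the listener: L_A = 97.2 − 20·log₁₀(4.0) = 85.16 dB; L_B = 93.6 − 20·log₁₀(8.1) = 75.43 dB.
Combined: 10·log₁₀(10^(85.16/10)+10^(75.43/10)) = 85.6 dB SPL.

85.6 dB SPL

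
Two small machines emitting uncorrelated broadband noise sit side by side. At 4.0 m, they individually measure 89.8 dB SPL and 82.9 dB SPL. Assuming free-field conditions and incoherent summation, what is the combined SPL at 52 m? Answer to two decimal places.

68.33 dB SPL

Combined at 4.0 m: 10·log₁₀(10^(89.8/10)+10^(82.9/10)) = 90.607 dB SPL.
Then apply −20·log₁₀(52/4.0) = -22.279 dB → 68.33 dB SPL.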